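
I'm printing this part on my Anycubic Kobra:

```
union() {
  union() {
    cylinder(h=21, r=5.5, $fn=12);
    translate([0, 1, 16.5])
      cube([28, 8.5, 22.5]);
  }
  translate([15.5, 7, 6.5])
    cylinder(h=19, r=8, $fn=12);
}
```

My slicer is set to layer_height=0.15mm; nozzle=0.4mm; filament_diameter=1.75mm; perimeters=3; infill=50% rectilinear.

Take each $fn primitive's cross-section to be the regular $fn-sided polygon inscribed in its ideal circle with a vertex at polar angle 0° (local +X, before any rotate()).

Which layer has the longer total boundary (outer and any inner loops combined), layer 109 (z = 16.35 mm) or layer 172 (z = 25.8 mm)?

Layer 109 (z = 16.35): the cylinder: section is a regular 12-gon, circumradius r=5.5 (perimeter = 2·12·5.500·sin(180°/12) = 34.16 mm); the cube at (0, 1) does not reach this height (z outside [16.5, 39]); Merging all regions: only the r=5.5 cylinder is present, so the union is just that shape — boundary = 34.16 mm; the cylinder at (15.5, 7): section is a regular 12-gon, circumradius r=8 (perimeter = 2·12·8.000·sin(180°/12) = 49.69 mm); Combining (union): the 2 present regions are separate (no shared area or edge), so areas and boundary lengths simply add and each stays a separate island — boundary = 83.86 mm. So its perimeter = 83.86 mm. Layer 172 (z = 25.8): the cylinder does not reach this height (z outside [0, 21]); the cube at (0, 1) is present — its section is the full 28×8.5 rectangle (perimeter 73.00 mm); Combining (union): only the 28×8.5 cube at (0, 1) is present, so the union is just that shape — boundary = 73.00 mm; the cylinder at (15.5, 7) does not reach this height (z outside [6.5, 25.5]); Taking the union: only that combined region is present, so the union is just that shape — boundary = 73.00 mm. So its perimeter = 73.00 mm. Layer 109 is larger (83.86 vs 73.00 mm).

layer 109 (z = 16.35 mm)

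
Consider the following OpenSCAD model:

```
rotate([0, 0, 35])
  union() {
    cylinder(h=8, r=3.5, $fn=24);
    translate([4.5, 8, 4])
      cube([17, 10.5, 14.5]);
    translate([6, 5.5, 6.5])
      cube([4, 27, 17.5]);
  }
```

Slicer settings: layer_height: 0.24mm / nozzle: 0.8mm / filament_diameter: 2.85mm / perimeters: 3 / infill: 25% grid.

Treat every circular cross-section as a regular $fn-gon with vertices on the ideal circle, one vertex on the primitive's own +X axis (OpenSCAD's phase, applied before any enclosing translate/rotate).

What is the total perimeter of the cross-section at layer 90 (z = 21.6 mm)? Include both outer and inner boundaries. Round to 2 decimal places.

62.00 mm

At z = 21.6 mm: the cylinder does not reach this height (z outside [0, 8]); the cube at (4.5, 8) is absent (z outside [4, 18.5]); the cube at (6, 5.5) (footprint 4×27) is included at this height (perimeter 62.00 mm); Combining (union): only the 4×27 cube at (6, 5.5) is present, so the union is just that shape — boundary = 62.00 mm; (rotated 35° about Z; rotation is an isometry so areas/perimeters/island counts are preserved). Overall, the cross-section is a single solid region. Total boundary length (outer) = 62.00 mm.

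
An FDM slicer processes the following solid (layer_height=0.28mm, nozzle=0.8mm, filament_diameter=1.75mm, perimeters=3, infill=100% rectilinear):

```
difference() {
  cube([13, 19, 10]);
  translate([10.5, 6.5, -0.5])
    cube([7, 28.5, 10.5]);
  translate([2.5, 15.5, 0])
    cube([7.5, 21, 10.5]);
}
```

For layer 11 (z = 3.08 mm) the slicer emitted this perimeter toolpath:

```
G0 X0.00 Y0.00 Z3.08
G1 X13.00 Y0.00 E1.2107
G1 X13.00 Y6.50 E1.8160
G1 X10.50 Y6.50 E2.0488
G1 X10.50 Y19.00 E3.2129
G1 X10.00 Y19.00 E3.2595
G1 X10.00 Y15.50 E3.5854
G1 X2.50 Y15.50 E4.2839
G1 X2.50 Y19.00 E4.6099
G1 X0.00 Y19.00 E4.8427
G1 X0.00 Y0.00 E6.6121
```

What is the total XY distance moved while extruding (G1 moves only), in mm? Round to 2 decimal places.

71.00 mm

Sum the Euclidean lengths of each G1 segment: total = 71.00 mm.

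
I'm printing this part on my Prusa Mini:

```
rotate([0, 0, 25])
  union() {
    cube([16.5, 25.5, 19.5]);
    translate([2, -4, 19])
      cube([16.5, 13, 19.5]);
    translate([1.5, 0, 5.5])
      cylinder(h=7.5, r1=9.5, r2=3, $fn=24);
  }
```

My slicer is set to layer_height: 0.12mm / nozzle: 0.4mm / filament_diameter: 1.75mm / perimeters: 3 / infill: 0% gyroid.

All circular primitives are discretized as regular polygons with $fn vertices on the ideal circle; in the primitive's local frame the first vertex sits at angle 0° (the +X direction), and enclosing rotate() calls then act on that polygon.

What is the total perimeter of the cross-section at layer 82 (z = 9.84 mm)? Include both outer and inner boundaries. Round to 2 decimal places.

At z = 9.84 mm: the cube (footprint 16.5×25.5) is included at this height (perimeter 84.00 mm); the cube at (2, -4) does not reach this height (z outside [19, 38.5]); the cone at (1.5, 0) (r1=9.5→r2=3) has section circumradius 5.739 here — a regular 24-gon (perimeter = 2·24·5.739·sin(180°/24) = 35.95 mm); Combining (union): the regions partially overlap (shared area 34.03 mm²), so the edge portions inside another operand are dropped and the merged outline is re-measured after clipping — boundary = 96.68 mm; (whole slice rotated 25° about Z — lengths, areas and connectivity unchanged). Overall, the cross-section is a single solid region. Total boundary length (outer) = 96.68 mm.

96.68 mm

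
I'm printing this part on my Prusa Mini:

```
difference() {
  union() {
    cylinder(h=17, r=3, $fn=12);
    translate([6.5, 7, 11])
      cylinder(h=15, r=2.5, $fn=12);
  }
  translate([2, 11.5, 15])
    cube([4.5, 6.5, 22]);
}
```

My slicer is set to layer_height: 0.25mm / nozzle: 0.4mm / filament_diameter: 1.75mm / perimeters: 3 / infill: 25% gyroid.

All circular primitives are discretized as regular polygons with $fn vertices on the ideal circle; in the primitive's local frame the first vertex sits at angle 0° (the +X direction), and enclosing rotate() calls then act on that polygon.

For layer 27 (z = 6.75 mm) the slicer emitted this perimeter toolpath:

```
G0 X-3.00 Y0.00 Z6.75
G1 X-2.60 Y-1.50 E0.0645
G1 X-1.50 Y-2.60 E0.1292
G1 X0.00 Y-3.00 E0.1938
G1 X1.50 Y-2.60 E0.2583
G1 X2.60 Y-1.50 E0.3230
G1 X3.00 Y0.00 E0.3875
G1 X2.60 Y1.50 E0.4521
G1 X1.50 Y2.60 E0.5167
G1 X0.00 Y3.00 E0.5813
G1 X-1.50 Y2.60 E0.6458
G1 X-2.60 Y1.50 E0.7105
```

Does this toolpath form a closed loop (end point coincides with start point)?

no

Start point (G0): (-3.00, 0.00). End point (last G1): the path does not return to the start — open.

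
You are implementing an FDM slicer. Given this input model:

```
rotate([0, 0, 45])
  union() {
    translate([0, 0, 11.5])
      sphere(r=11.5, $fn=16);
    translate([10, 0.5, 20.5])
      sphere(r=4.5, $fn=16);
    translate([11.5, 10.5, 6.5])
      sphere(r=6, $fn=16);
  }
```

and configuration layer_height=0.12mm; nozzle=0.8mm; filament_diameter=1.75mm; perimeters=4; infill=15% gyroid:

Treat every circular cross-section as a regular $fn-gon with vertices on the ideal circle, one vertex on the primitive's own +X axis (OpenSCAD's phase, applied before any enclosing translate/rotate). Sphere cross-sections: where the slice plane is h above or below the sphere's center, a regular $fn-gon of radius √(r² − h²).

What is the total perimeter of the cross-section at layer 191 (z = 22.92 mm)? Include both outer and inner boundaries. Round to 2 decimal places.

At z = 22.92 mm: the sphere: section is a regular 16-gon, circumradius = √(r²−h²) = √(11.5²−11.42²) = 1.354 (perimeter = 2·16·1.354·sin(180°/16) = 8.45 mm); the sphere at (10, 0.5): section is a regular 16-gon, circumradius = √(r²−h²) = √(4.5²−2.42²) = 3.794 (perimeter = 2·16·3.794·sin(180°/16) = 23.68 mm); the sphere at (11.5, 10.5) does not reach this height (|z−center|=16.420 > r=6); Merging all regions: the 2 present regions are separate (no shared area or edge), so areas and boundary lengths simply add and each stays a separate island — boundary = 32.14 mm; (rotated 45° about Z; rotation is an isometry so areas/perimeters/island counts are preserved). Overall, the cross-section has 2 separate islands. Total boundary length (outer) = 32.14 mm.

32.14 mm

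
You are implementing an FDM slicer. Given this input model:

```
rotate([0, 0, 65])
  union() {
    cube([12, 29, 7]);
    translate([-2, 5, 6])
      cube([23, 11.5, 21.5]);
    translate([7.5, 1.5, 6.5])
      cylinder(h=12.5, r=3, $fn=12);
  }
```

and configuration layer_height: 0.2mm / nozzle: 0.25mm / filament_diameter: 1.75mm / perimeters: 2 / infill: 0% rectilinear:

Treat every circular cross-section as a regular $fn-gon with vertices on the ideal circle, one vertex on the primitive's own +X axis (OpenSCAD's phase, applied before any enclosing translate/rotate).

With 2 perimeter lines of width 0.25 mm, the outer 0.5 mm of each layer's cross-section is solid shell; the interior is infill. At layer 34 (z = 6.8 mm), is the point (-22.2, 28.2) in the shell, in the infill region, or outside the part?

outside

At z = 6.8 mm: the 12×29 cube contributes its full rectangle; the 23×11.5 cube at (-2, 5) contributes its full rectangle; the cylinder at (7.5, 1.5): section is a regular 12-gon, circumradius r=3; Merging all regions: the regions partially overlap (shared area 159.90 mm²), so overlapping operands fuse into one piece — 1 connected region; (rotated 65° about Z; rotation is an isometry so areas/perimeters/island counts are preserved). Overall, the cross-section is a single solid region. Undo the 65° rotation: the query point maps to (16.176, 32.038) in the un-rotated model frame. The nearest boundary edge runs (0.00, 29.00)→(12.00, 29.00); distance from the point to it = 5.16 mm. The point is not inside any of the regions above, so it lies outside the cross-section (5.16 mm from the nearest boundary).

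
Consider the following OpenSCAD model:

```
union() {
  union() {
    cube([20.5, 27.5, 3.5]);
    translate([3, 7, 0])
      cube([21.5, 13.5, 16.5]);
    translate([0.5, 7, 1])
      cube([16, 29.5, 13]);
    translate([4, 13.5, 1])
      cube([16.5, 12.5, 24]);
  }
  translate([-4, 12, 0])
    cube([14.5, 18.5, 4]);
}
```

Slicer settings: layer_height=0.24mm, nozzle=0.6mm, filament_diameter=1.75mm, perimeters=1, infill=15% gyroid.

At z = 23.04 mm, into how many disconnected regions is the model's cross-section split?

At z = 23.04 mm: the cube does not reach this height (z outside [0, 3.5]); the cube at (3, 7) does not reach this height (z outside [0, 16.5]); the cube at (0.5, 7) is absent (z outside [1, 14]); the cube at (4, 13.5) (footprint 16.5×12.5) is included at this height; Combining (union): only the 16.5×12.5 cube at (4, 13.5) is present, so the union is just that shape — 1 connected region; the cube at (-4, 12) does not reach this height (z outside [0, 4]); Taking the union: only that combined region is present, so the union is just that shape — 1 connected region. The result has 1 disconnected region.

1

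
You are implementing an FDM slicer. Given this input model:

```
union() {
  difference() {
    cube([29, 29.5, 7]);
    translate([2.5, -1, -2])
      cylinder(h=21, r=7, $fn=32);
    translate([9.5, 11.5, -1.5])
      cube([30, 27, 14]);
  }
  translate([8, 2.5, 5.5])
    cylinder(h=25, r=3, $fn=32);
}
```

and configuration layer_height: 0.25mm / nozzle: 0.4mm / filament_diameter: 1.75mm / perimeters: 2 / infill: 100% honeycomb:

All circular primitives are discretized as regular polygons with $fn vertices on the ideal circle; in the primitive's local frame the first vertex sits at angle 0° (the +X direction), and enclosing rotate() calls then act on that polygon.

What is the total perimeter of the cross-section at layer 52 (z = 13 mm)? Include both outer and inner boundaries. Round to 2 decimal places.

18.82 mm

At z = 13 mm: the cube is absent (z outside [0, 7]); the cylinder at (2.5, -1): section is a regular 32-gon, circumradius r=7 (perimeter = 2·32·7.000·sin(180°/32) = 43.91 mm); the cube at (9.5, 11.5) is absent (z outside [-1.5, 12.5]); After the difference (first − rest): the first operand is absent here, so nothing remains; the r=3 cylinder at (8, 2.5) contributes a regular 32-gon of circumradius 3 (perimeter = 2·32·3.000·sin(180°/32) = 18.82 mm); Combining (union): only the r=3 cylinder at (8, 2.5) is present, so the union is just that shape — boundary = 18.82 mm. Overall, the cross-section is a single solid region. Total boundary length (outer) = 18.82 mm.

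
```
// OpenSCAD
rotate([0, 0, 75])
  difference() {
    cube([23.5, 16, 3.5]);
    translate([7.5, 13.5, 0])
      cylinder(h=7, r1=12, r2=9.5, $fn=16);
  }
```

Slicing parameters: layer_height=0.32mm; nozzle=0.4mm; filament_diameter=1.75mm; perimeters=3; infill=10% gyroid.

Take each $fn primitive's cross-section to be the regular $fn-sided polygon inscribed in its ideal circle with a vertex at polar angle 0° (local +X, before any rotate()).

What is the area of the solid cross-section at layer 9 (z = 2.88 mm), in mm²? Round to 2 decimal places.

At z = 2.88 mm: the cube (footprint 23.5×16) is included at this height (area 376.00 mm²); the cone at (7.5, 13.5) contributes a regular 16-gon of circumradius 10.971 (interpolated between r1=12 and r2=9.5 at t=0.411) (area = (16/2)·10.971²·sin(360°/16) = 368.52 mm²); Subtracting the remaining from the first: starting from the 23.5×16 cube (376.00 mm²), the cone at (7.5, 13.5) partially overlaps it — only the 211.82 mm² overlap (of its 368.52 mm²) is removed, clipping the outline — area = 164.18 mm²; (whole slice rotated 75° about Z — lengths, areas and connectivity unchanged). Overall, the cross-section is a single solid region. Net area = 164.18 mm².

164.18 mm²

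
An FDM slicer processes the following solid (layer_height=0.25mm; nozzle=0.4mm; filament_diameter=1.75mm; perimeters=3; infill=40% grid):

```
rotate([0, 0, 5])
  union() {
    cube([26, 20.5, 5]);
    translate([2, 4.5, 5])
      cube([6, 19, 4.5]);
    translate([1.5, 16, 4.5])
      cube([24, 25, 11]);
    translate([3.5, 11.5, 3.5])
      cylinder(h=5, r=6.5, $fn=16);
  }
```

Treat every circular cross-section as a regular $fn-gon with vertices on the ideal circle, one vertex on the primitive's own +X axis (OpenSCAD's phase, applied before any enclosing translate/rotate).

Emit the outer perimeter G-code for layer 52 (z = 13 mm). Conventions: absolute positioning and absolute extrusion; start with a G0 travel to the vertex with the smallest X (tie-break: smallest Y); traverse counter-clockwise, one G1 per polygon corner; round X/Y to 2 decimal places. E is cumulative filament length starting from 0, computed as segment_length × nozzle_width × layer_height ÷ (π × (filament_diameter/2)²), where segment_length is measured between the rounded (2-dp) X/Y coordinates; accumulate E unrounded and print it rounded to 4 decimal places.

At z = 13 mm: the cube is not intersected at this z (z outside [0, 5]); the cube at (2, 4.5) does not reach this height (z outside [5, 9.5]); the cube at (1.5, 16) (footprint 24×25) is included at this height; the cylinder at (3.5, 11.5) is absent (z outside [3.5, 8.5]); Merging all regions: only the 24×25 cube at (1.5, 16) is present, so the union is just that shape — 1 connected region; (whole slice rotated 5° about Z — lengths, areas and connectivity unchanged). The outline is a single polygon with 4 vertices. Extrusion per mm of travel: 0.4 × 0.25 / (π × 0.875²) = 0.041575. Accumulating E over each segment gives final E = 4.0745.

G0 X-2.08 Y40.97 Z13.00
G1 X0.10 Y16.07 E1.0392
G1 X24.01 Y18.16 E2.0370
G1 X21.83 Y43.07 E3.0766
G1 X-2.08 Y40.97 E4.0745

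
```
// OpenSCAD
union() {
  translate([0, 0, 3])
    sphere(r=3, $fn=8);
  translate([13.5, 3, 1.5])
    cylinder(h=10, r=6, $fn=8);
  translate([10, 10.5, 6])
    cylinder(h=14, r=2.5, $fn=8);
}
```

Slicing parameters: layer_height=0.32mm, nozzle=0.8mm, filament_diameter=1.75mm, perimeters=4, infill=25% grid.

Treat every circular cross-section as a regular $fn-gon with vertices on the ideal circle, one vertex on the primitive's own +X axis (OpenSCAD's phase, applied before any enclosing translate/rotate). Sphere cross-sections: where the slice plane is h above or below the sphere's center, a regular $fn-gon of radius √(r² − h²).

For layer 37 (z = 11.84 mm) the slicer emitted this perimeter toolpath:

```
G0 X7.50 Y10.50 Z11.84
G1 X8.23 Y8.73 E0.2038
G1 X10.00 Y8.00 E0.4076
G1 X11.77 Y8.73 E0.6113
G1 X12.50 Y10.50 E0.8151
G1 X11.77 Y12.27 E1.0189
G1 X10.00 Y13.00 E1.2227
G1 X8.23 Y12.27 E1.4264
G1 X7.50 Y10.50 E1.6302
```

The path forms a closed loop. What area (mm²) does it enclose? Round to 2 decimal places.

Apply the shoelace formula to the sequence of (X, Y) vertices; enclosed area = 17.70 mm².

17.70 mm²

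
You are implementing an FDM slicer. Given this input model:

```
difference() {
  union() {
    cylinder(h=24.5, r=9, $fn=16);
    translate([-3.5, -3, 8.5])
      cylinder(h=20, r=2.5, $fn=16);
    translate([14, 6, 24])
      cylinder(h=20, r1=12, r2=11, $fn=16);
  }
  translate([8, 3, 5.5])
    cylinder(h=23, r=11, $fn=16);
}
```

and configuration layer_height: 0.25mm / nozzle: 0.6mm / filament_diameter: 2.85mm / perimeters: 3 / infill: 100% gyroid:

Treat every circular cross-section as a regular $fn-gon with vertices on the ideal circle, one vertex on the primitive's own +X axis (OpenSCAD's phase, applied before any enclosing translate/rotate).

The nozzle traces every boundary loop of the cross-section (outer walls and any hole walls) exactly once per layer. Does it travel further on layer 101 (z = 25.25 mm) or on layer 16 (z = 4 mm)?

Layer 101 (z = 25.25): the cylinder is not intersected at this z (z outside [0, 24.5]); the r=2.5 cylinder at (-3.5, -3) contributes a regular 16-gon of circumradius 2.5 (perimeter = 2·16·2.500·sin(180°/16) = 15.61 mm); the cone at (14, 6) contributes a regular 16-gon of circumradius 11.938 (interpolated between r1=12 and r2=11 at t=0.062) (perimeter = 2·16·11.938·sin(180°/16) = 74.52 mm); Merging all regions: the 2 present regions are separate (no shared area or edge), so areas and boundary lengths simply add and each stays a separate island — boundary = 90.13 mm; the r=11 cylinder at (8, 3) contributes a regular 16-gon of circumradius 11 (perimeter = 2·16·11.000·sin(180°/16) = 68.67 mm); After the difference (first − rest): starting from that combined region, the r=11 cylinder at (8, 3) partially overlaps it — only the 252.72 mm² overlap (of its 370.44 mm²) is removed, clipping the outline — boundary = 94.35 mm. So its perimeter = 94.35 mm. Layer 16 (z = 4): the r=9 cylinder contributes a regular 16-gon of circumradius 9 (perimeter = 2·16·9.000·sin(180°/16) = 56.19 mm); the cylinder at (-3.5, -3) is absent (z outside [8.5, 28.5]); the cone at (14, 6) does not reach this height (z outside [24, 44]); Taking the union: only the r=9 cylinder is present, so the union is just that shape — boundary = 56.19 mm; the cylinder at (8, 3) does not reach this height (z outside [5.5, 28.5]); Taking the first minus the rest: none of the subtracted shapes is present at this height, so that combined region is unchanged — boundary = 56.19 mm. So its perimeter = 56.19 mm. Layer 101 is larger (94.35 vs 56.19 mm).

layer 101 (z = 25.25 mm)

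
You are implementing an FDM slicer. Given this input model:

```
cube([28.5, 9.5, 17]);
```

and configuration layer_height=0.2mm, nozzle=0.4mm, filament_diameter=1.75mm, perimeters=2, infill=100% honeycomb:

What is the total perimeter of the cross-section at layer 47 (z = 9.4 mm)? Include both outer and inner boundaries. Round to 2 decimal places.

At z = 9.4 mm: the 28.5×9.5 cube contributes its full rectangle (perimeter 76.00 mm). Overall, the cross-section is a single solid region. Total boundary length (outer) = 76.00 mm.

76.00 mm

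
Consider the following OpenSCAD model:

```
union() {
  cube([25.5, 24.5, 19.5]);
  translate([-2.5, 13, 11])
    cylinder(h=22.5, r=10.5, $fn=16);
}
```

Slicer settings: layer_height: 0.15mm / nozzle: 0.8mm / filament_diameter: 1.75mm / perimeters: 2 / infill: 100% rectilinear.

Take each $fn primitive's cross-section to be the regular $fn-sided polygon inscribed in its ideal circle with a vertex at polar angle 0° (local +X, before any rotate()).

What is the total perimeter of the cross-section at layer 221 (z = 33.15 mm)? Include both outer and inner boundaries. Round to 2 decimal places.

At z = 33.15 mm: the cube is absent (z outside [0, 19.5]); the r=10.5 cylinder at (-2.5, 13) contributes a regular 16-gon of circumradius 10.5 (perimeter = 2·16·10.500·sin(180°/16) = 65.55 mm); Merging all regions: only the r=10.5 cylinder at (-2.5, 13) is present, so the union is just that shape — boundary = 65.55 mm. Overall, the cross-section is a single solid region. Total boundary length (outer) = 65.55 mm.

65.55 mm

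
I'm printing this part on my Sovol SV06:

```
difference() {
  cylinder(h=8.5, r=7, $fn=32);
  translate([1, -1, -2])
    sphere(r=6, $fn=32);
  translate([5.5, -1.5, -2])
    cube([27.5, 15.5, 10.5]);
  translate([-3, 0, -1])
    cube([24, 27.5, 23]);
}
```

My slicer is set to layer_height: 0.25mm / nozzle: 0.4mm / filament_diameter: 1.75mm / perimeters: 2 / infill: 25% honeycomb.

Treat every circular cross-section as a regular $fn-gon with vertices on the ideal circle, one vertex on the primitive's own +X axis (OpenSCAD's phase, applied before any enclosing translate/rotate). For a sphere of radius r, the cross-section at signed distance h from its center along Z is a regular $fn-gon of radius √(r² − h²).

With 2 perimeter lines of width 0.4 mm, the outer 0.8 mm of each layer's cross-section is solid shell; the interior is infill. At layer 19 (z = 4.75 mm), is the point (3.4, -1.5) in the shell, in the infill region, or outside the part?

infill

At z = 4.75 mm: the r=7 cylinder contributes a regular 32-gon of circumradius 7; the sphere at (1, -1) is absent (|z−center|=6.750 > r=6); the cube at (5.5, -1.5) (footprint 27.5×15.5) is included at this height; the cube at (-3, 0) (footprint 24×27.5) is included at this height; Subtracting the remaining from the first: starting from the r=7 cylinder, the 27.5×15.5 cube at (5.5, -1.5) partially overlaps it — only the 6.47 mm² overlap (of its 426.25 mm²) is removed, clipping the outline; the 24×27.5 cube at (-3, 0) partially overlaps it — only the 54.18 mm² overlap (of its 660.00 mm²) is removed, clipping the outline — 1 connected region. Overall, the cross-section is a single solid region. The nearest boundary edge runs (-3.00, 0.00)→(5.50, 0.00); distance from the point to it = 1.50 mm. The point is inside the cross-section and 1.50 mm from the nearest boundary — more than the 0.8 mm shell width (2 × 0.4), so it's in the infill interior.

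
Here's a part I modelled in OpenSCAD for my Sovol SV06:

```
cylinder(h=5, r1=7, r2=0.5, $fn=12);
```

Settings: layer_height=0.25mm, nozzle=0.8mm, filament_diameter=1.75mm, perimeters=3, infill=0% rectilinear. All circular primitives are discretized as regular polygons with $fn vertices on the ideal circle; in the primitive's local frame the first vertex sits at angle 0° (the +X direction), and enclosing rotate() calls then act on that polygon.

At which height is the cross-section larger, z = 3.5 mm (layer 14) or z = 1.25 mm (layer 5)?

Layer 14 (z = 3.5): the cone contributes a regular 12-gon of circumradius 2.450 (interpolated between r1=7 and r2=0.5 at t=0.700) (area = (12/2)·2.450²·sin(360°/12) = 18.01 mm²). So its area = 18.01 mm². Layer 5 (z = 1.25): the cone: at t=0.250 of its height the radius interpolates to r₁+(r₂−r₁)t = 5.375, giving a regular 12-gon of that circumradius (area = (12/2)·5.375²·sin(360°/12) = 86.67 mm²). So its area = 86.67 mm². Layer 5 is larger (86.67 vs 18.01 mm²).

layer 5 (z = 1.25 mm)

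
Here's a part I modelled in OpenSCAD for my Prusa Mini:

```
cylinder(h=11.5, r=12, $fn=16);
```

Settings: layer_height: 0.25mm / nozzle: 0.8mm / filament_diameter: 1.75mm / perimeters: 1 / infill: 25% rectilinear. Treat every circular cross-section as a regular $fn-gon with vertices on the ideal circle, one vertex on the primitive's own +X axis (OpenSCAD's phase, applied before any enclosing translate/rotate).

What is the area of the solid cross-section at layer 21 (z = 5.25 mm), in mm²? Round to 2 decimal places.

At z = 5.25 mm: the cylinder: section is a regular 16-gon, circumradius r=12 (area = (16/2)·12.000²·sin(360°/16) = 440.85 mm²). Overall, the cross-section is a single solid region. Net area = 440.85 mm².

440.85 mm²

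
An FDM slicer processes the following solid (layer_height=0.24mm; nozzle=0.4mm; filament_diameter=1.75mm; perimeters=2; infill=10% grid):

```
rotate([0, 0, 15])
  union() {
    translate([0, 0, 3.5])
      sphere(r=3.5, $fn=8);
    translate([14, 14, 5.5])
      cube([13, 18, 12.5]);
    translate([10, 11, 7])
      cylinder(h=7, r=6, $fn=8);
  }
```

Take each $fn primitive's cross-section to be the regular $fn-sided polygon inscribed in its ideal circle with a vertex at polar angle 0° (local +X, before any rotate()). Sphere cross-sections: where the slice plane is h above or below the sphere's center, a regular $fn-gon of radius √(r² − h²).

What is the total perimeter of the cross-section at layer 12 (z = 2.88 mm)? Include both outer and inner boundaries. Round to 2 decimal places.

At z = 2.88 mm: the r=3.5 sphere slices to a regular 8-gon of circumradius 3.445 (√(r²−h²) with h=0.62 from center) (perimeter = 2·8·3.445·sin(180°/8) = 21.09 mm); the cube at (14, 14) does not reach this height (z outside [5.5, 18]); the cylinder at (10, 11) does not reach this height (z outside [7, 14]); Merging all regions: only the r=3.5 sphere is present, so the union is just that shape — boundary = 21.09 mm; (rotated 15° about Z; rotation is an isometry so areas/perimeters/island counts are preserved). Overall, the cross-section is a single solid region. Total boundary length (outer) = 21.09 mm.

21.09 mm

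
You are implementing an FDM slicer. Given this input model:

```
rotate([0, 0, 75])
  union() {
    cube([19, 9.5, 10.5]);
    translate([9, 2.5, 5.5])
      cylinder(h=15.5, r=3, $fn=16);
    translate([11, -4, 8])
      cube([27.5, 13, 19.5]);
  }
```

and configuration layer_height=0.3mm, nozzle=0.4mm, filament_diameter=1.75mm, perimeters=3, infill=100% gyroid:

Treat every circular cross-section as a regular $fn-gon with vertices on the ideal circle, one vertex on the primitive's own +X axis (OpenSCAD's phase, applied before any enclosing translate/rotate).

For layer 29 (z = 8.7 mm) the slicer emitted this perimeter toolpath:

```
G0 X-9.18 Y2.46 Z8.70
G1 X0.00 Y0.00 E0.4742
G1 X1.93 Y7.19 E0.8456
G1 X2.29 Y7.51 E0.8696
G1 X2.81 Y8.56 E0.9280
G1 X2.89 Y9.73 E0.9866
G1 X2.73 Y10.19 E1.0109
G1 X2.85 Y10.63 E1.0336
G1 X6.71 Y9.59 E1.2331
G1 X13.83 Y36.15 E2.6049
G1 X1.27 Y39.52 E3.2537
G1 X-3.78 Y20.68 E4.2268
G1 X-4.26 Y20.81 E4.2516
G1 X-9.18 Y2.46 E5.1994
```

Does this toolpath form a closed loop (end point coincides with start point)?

yes

Start point (G0): (-9.18, 2.46). End point (last G1): the path returns to the start — closed.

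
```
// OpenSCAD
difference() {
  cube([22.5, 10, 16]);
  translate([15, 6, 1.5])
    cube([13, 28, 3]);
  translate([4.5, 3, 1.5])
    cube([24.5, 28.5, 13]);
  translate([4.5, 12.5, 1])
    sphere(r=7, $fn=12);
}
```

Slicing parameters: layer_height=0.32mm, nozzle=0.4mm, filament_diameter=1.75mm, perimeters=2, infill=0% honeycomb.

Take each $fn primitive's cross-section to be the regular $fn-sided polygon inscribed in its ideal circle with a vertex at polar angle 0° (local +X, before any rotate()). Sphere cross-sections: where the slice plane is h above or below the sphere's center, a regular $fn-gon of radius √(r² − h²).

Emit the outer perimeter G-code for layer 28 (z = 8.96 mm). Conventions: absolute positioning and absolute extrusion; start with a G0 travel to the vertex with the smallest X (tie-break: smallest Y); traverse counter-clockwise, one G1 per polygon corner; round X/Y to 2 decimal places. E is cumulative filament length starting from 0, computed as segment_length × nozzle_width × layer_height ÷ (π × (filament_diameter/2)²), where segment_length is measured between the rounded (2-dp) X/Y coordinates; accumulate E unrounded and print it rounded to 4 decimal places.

At z = 8.96 mm: the cube (footprint 22.5×10) is included at this height; the cube at (15, 6) does not reach this height (z outside [1.5, 4.5]); the cube at (4.5, 3) (footprint 24.5×28.5) is included at this height; the sphere at (4.5, 12.5) does not reach this height (|z−center|=7.960 > r=7); After the difference (first − rest): starting from the 22.5×10 cube, the 24.5×28.5 cube at (4.5, 3) partially overlaps it — only the 126.00 mm² overlap (of its 698.25 mm²) is removed, clipping the outline — 1 connected region. The outline is a single polygon with 6 vertices. Extrusion per mm of travel: 0.4 × 0.32 / (π × 0.875²) = 0.053216. Accumulating E over each segment gives final E = 3.4591.

G0 X0.00 Y0.00 Z8.96
G1 X22.50 Y0.00 E1.1974
G1 X22.50 Y3.00 E1.3570
G1 X4.50 Y3.00 E2.3149
G1 X4.50 Y10.00 E2.6874
G1 X0.00 Y10.00 E2.9269
G1 X0.00 Y0.00 E3.4591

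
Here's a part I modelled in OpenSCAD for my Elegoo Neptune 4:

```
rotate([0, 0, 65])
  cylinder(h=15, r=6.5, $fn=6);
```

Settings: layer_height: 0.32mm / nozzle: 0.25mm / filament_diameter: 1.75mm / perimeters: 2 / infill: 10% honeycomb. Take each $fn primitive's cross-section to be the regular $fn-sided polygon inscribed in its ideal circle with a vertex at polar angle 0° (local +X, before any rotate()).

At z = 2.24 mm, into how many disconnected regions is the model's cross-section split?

At z = 2.24 mm: the cylinder: section is a regular 6-gon, circumradius r=6.5; (rotated 65° about Z; rotation is an isometry so areas/perimeters/island counts are preserved). The result has 1 disconnected region.

1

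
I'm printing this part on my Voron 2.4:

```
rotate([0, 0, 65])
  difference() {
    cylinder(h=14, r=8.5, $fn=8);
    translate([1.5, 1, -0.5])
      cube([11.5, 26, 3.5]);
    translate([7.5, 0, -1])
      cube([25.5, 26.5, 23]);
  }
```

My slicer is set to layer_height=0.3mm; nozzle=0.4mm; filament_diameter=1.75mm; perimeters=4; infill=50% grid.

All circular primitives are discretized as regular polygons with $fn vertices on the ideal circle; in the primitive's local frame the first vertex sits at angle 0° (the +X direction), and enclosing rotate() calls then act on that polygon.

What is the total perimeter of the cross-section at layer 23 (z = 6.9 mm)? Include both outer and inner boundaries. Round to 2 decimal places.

52.85 mm

At z = 6.9 mm: the r=8.5 cylinder gives a regular 8-gon of circumradius 8.5 (constant along its height) (perimeter = 2·8·8.500·sin(180°/8) = 52.04 mm); the cube at (1.5, 1) is absent (z outside [-0.5, 3]); the cube at (7.5, 0) is present — its section is the full 25.5×26.5 rectangle (perimeter 104.00 mm); Taking the first minus the rest: starting from the r=8.5 cylinder, the 25.5×26.5 cube at (7.5, 0) partially overlaps it — only the 1.21 mm² overlap (of its 675.75 mm²) is removed, clipping the outline — boundary = 52.85 mm; (rotated 65° about Z; rotation is an isometry so areas/perimeters/island counts are preserved). Overall, the cross-section is a single solid region. Total boundary length (outer) = 52.85 mm.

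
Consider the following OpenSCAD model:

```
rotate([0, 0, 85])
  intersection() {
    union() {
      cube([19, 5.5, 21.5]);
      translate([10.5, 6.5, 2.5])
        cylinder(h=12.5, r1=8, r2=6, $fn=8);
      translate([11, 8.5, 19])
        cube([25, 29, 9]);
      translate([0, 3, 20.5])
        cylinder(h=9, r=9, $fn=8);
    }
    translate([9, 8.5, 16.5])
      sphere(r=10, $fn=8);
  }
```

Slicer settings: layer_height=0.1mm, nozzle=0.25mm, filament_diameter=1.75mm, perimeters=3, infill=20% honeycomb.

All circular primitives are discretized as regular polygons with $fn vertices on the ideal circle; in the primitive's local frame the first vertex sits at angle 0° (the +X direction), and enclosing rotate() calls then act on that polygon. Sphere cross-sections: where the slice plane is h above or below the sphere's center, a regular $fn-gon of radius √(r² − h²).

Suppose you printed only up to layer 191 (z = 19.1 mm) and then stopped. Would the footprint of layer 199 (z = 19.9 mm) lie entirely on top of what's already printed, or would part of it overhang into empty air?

Compare the two slices. At z = 19.1: the 19×5.5 cube contributes its full rectangle (area 104.50 mm²); the cone at (10.5, 6.5) is absent (z outside [2.5, 15]); the cube at (11, 8.5) is present — its section is the full 25×29 rectangle (area 725.00 mm²); the cylinder at (0, 3) does not reach this height (z outside [20.5, 29.5]); Taking the union: the 2 present regions are separate (no shared area or edge), so areas and boundary lengths simply add and each stays a separate island — area = 829.50 mm²; the sphere at (9, 8.5): section is a regular 8-gon, circumradius = √(r²−h²) = √(10²−2.6²) = 9.656 (area = (8/2)·9.656²·sin(360°/8) = 263.72 mm²); After intersecting: the r=10 sphere at (9, 8.5) partially overlaps the result so far; clipping to the common part keeps 121.87 mm² — area = 121.87 mm²; (whole slice rotated 85° about Z — lengths, areas and connectivity unchanged). At z = 19.9: the cube is present — its section is the full 19×5.5 rectangle (area 104.50 mm²); the cone at (10.5, 6.5) is not intersected at this z (z outside [2.5, 15]); the cube at (11, 8.5) (footprint 25×29) is included at this height (area 725.00 mm²); the cylinder at (0, 3) does not reach this height (z outside [20.5, 29.5]); Taking the union: the 2 present regions are separate (no shared area or edge), so areas and boundary lengths simply add and each stays a separate island — area = 829.50 mm²; the r=10 sphere at (9, 8.5) slices to a regular 8-gon of circumradius 9.404 (√(r²−h²) with h=3.4 from center) (area = (8/2)·9.404²·sin(360°/8) = 250.15 mm²); Keeping only the common overlap: the r=10 sphere at (9, 8.5) partially overlaps that combined region; clipping to the common part keeps 114.96 mm² — area = 114.96 mm²; (rotated 85° about Z; rotation is an isometry so areas/perimeters/island counts are preserved). Checking containment: the cross-section at z = 19.9 is a subset of the cross-section at z = 19.1.

entirely on top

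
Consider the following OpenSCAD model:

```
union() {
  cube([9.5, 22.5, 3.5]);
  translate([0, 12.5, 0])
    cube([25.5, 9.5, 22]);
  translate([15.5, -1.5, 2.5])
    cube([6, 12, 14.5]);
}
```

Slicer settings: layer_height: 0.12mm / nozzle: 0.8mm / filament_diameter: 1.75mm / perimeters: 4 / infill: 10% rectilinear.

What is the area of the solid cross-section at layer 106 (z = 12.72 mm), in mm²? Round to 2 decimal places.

At z = 12.72 mm: the cube does not reach this height (z outside [0, 3.5]); the cube at (0, 12.5) is present — its section is the full 25.5×9.5 rectangle (area 242.25 mm²); the cube at (15.5, -1.5) is present — its section is the full 6×12 rectangle (area 72.00 mm²); Combining (union): the 2 present regions are separate (no shared area or edge), so areas and boundary lengths simply add and each stays a separate island — area = 314.25 mm². Overall, the cross-section has 2 separate islands. Net area = 314.25 mm².

314.25 mm²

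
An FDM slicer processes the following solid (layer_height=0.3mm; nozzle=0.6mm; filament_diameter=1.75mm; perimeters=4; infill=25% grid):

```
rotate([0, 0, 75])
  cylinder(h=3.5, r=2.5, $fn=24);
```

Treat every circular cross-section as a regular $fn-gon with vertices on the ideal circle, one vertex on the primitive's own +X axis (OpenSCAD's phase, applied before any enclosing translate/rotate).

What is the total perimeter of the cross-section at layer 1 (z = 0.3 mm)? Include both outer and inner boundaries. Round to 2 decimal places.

15.66 mm

At z = 0.3 mm: the r=2.5 cylinder contributes a regular 24-gon of circumradius 2.5 (perimeter = 2·24·2.500·sin(180°/24) = 15.66 mm); (whole slice rotated 75° about Z — lengths, areas and connectivity unchanged). Overall, the cross-section is a single solid region. Total boundary length (outer) = 15.66 mm.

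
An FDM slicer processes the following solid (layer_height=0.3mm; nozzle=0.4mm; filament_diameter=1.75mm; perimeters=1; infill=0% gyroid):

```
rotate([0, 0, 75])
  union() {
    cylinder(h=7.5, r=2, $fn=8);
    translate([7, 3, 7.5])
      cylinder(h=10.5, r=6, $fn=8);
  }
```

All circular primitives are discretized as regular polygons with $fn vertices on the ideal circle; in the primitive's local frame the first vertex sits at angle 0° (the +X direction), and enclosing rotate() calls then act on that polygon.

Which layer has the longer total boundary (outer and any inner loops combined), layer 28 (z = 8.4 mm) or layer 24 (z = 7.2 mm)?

layer 28 (z = 8.4 mm)

Layer 28 (z = 8.4): the cylinder is not intersected at this z (z outside [0, 7.5]); the cylinder at (7, 3): section is a regular 8-gon, circumradius r=6 (perimeter = 2·8·6.000·sin(180°/8) = 36.74 mm); Taking the union: only the r=6 cylinder at (7, 3) is present, so the union is just that shape — boundary = 36.74 mm; (whole slice rotated 75° about Z — lengths, areas and connectivity unchanged). So its perimeter = 36.74 mm. Layer 24 (z = 7.2): the r=2 cylinder gives a regular 8-gon of circumradius 2 (constant along its height) (perimeter = 2·8·2.000·sin(180°/8) = 12.25 mm); the cylinder at (7, 3) is absent (z outside [7.5, 18]); Taking the union: only the r=2 cylinder is present, so the union is just that shape — boundary = 12.25 mm; (whole slice rotated 75° about Z — lengths, areas and connectivity unchanged). So its perimeter = 12.25 mm. Layer 28 is larger (36.74 vs 12.25 mm).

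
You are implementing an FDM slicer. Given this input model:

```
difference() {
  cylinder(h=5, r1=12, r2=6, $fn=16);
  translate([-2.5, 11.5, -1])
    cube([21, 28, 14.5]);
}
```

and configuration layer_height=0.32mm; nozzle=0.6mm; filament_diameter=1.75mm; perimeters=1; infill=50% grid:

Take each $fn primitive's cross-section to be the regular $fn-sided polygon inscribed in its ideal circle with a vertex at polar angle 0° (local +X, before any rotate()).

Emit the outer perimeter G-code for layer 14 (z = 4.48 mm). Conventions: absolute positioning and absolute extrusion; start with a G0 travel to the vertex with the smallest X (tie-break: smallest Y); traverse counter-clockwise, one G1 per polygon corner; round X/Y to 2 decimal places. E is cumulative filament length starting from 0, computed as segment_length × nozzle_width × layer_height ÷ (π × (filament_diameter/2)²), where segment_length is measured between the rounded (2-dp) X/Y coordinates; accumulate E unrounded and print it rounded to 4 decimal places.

G0 X-6.62 Y0.00 Z4.48
G1 X-6.12 Y-2.53 E0.2059
G1 X-4.68 Y-4.68 E0.4124
G1 X-2.53 Y-6.12 E0.6190
G1 X0.00 Y-6.62 E0.8248
G1 X2.53 Y-6.12 E1.0307
G1 X4.68 Y-4.68 E1.2373
G1 X6.12 Y-2.53 E1.4438
G1 X6.62 Y0.00 E1.6497
G1 X6.12 Y2.53 E1.8555
G1 X4.68 Y4.68 E2.0621
G1 X2.53 Y6.12 E2.2687
G1 X0.00 Y6.62 E2.4745
G1 X-2.53 Y6.12 E2.6804
G1 X-4.68 Y4.68 E2.8870
G1 X-6.12 Y2.53 E3.0935
G1 X-6.62 Y0.00 E3.2994

At z = 4.48 mm: the cone (r1=12→r2=6) has section circumradius 6.624 here — a regular 16-gon; the cube at (-2.5, 11.5) (footprint 21×28) is included at this height; After the difference (first − rest): starting from the cone, the 21×28 cube at (-2.5, 11.5) misses the remaining region (no effect) — 1 connected region. The outline is a single polygon with 16 vertices. Extrusion per mm of travel: 0.6 × 0.32 / (π × 0.875²) = 0.079824. Accumulating E over each segment gives final E = 3.2994.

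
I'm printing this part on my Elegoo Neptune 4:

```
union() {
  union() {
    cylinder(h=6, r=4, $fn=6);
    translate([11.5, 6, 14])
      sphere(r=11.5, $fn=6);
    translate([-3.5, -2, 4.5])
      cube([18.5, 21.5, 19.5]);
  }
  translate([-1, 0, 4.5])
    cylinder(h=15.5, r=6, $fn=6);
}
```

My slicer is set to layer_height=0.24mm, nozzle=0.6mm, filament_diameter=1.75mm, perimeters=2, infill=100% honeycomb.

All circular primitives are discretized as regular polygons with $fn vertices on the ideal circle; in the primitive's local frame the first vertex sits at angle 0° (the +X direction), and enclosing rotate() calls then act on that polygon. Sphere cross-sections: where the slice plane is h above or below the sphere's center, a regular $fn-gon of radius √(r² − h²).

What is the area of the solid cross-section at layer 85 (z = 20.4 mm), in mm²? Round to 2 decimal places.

460.71 mm²

At z = 20.4 mm: the cylinder is not intersected at this z (z outside [0, 6]); the r=11.5 sphere at (11.5, 6) contributes a regular 6-gon of circumradius √(11.5²−6.4²) = 9.555 (area = (6/2)·9.555²·sin(360°/6) = 237.18 mm²); the 18.5×21.5 cube at (-3.5, -2) contributes its full rectangle (area 397.75 mm²); Taking the union: the regions partially overlap — summed areas 634.93 mm² minus the doubly-counted overlap 174.22 mm² gives 460.71 mm² — area = 460.71 mm²; the cylinder at (-1, 0) is not intersected at this z (z outside [4.5, 20]); Combining (union): only that combined region is present, so the union is just that shape — area = 460.71 mm². Overall, the cross-section is a single solid region. Net area = 460.71 mm².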